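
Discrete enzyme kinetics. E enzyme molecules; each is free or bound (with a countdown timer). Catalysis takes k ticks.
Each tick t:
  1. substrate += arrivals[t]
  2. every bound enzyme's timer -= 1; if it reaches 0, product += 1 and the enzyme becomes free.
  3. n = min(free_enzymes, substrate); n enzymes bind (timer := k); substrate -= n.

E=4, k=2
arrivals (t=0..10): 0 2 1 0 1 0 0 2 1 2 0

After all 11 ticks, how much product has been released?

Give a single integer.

t=0: arr=0 -> substrate=0 bound=0 product=0
t=1: arr=2 -> substrate=0 bound=2 product=0
t=2: arr=1 -> substrate=0 bound=3 product=0
t=3: arr=0 -> substrate=0 bound=1 product=2
t=4: arr=1 -> substrate=0 bound=1 product=3
t=5: arr=0 -> substrate=0 bound=1 product=3
t=6: arr=0 -> substrate=0 bound=0 product=4
t=7: arr=2 -> substrate=0 bound=2 product=4
t=8: arr=1 -> substrate=0 bound=3 product=4
t=9: arr=2 -> substrate=0 bound=3 product=6
t=10: arr=0 -> substrate=0 bound=2 product=7

Answer: 7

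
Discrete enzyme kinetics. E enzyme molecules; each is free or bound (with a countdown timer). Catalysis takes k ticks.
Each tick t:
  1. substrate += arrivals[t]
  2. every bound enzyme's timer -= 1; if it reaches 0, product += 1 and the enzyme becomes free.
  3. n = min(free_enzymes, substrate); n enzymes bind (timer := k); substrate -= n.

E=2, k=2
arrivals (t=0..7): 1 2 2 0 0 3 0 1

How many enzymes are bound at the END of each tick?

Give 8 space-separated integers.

t=0: arr=1 -> substrate=0 bound=1 product=0
t=1: arr=2 -> substrate=1 bound=2 product=0
t=2: arr=2 -> substrate=2 bound=2 product=1
t=3: arr=0 -> substrate=1 bound=2 product=2
t=4: arr=0 -> substrate=0 bound=2 product=3
t=5: arr=3 -> substrate=2 bound=2 product=4
t=6: arr=0 -> substrate=1 bound=2 product=5
t=7: arr=1 -> substrate=1 bound=2 product=6

Answer: 1 2 2 2 2 2 2 2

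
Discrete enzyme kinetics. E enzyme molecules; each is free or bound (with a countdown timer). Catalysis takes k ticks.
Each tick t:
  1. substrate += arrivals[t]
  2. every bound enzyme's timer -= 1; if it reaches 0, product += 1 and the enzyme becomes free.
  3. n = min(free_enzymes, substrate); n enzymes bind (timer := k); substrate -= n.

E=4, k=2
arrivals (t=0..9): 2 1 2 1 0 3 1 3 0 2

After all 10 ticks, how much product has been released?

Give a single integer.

Answer: 13

Derivation:
t=0: arr=2 -> substrate=0 bound=2 product=0
t=1: arr=1 -> substrate=0 bound=3 product=0
t=2: arr=2 -> substrate=0 bound=3 product=2
t=3: arr=1 -> substrate=0 bound=3 product=3
t=4: arr=0 -> substrate=0 bound=1 product=5
t=5: arr=3 -> substrate=0 bound=3 product=6
t=6: arr=1 -> substrate=0 bound=4 product=6
t=7: arr=3 -> substrate=0 bound=4 product=9
t=8: arr=0 -> substrate=0 bound=3 product=10
t=9: arr=2 -> substrate=0 bound=2 product=13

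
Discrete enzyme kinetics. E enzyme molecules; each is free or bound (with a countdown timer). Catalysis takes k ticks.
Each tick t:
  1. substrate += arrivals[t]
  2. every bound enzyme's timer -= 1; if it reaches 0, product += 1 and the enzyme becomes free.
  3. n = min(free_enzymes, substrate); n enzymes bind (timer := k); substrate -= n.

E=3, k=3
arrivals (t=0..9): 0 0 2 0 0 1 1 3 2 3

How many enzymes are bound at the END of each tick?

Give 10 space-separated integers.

Answer: 0 0 2 2 2 1 2 3 3 3

Derivation:
t=0: arr=0 -> substrate=0 bound=0 product=0
t=1: arr=0 -> substrate=0 bound=0 product=0
t=2: arr=2 -> substrate=0 bound=2 product=0
t=3: arr=0 -> substrate=0 bound=2 product=0
t=4: arr=0 -> substrate=0 bound=2 product=0
t=5: arr=1 -> substrate=0 bound=1 product=2
t=6: arr=1 -> substrate=0 bound=2 product=2
t=7: arr=3 -> substrate=2 bound=3 product=2
t=8: arr=2 -> substrate=3 bound=3 product=3
t=9: arr=3 -> substrate=5 bound=3 product=4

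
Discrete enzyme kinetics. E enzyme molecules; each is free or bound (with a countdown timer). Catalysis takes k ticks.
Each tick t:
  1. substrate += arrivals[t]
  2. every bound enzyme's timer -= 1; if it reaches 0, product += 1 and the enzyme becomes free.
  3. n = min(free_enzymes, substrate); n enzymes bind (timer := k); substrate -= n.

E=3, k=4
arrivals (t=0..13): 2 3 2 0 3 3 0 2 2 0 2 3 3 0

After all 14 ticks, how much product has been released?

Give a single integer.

t=0: arr=2 -> substrate=0 bound=2 product=0
t=1: arr=3 -> substrate=2 bound=3 product=0
t=2: arr=2 -> substrate=4 bound=3 product=0
t=3: arr=0 -> substrate=4 bound=3 product=0
t=4: arr=3 -> substrate=5 bound=3 product=2
t=5: arr=3 -> substrate=7 bound=3 product=3
t=6: arr=0 -> substrate=7 bound=3 product=3
t=7: arr=2 -> substrate=9 bound=3 product=3
t=8: arr=2 -> substrate=9 bound=3 product=5
t=9: arr=0 -> substrate=8 bound=3 product=6
t=10: arr=2 -> substrate=10 bound=3 product=6
t=11: arr=3 -> substrate=13 bound=3 product=6
t=12: arr=3 -> substrate=14 bound=3 product=8
t=13: arr=0 -> substrate=13 bound=3 product=9

Answer: 9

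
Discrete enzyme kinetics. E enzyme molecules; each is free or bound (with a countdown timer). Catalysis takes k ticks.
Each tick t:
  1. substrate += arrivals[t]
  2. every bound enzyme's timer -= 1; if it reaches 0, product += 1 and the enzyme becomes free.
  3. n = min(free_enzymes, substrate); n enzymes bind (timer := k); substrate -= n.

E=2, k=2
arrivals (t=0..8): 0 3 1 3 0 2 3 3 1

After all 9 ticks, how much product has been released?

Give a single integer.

Answer: 6

Derivation:
t=0: arr=0 -> substrate=0 bound=0 product=0
t=1: arr=3 -> substrate=1 bound=2 product=0
t=2: arr=1 -> substrate=2 bound=2 product=0
t=3: arr=3 -> substrate=3 bound=2 product=2
t=4: arr=0 -> substrate=3 bound=2 product=2
t=5: arr=2 -> substrate=3 bound=2 product=4
t=6: arr=3 -> substrate=6 bound=2 product=4
t=7: arr=3 -> substrate=7 bound=2 product=6
t=8: arr=1 -> substrate=8 bound=2 product=6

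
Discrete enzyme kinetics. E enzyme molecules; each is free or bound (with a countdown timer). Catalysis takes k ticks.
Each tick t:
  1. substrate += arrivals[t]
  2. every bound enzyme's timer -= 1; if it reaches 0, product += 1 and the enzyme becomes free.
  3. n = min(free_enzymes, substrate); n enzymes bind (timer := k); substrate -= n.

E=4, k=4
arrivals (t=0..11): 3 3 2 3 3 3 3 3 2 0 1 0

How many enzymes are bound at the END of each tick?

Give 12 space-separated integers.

Answer: 3 4 4 4 4 4 4 4 4 4 4 4

Derivation:
t=0: arr=3 -> substrate=0 bound=3 product=0
t=1: arr=3 -> substrate=2 bound=4 product=0
t=2: arr=2 -> substrate=4 bound=4 product=0
t=3: arr=3 -> substrate=7 bound=4 product=0
t=4: arr=3 -> substrate=7 bound=4 product=3
t=5: arr=3 -> substrate=9 bound=4 product=4
t=6: arr=3 -> substrate=12 bound=4 product=4
t=7: arr=3 -> substrate=15 bound=4 product=4
t=8: arr=2 -> substrate=14 bound=4 product=7
t=9: arr=0 -> substrate=13 bound=4 product=8
t=10: arr=1 -> substrate=14 bound=4 product=8
t=11: arr=0 -> substrate=14 bound=4 product=8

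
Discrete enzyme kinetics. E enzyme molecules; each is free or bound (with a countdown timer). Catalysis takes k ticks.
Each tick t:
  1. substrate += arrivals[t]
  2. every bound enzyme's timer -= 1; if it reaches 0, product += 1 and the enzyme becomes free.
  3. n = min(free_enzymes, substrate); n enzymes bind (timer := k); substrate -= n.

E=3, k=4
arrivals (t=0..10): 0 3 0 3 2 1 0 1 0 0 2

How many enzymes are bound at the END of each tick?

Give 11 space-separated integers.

Answer: 0 3 3 3 3 3 3 3 3 3 3

Derivation:
t=0: arr=0 -> substrate=0 bound=0 product=0
t=1: arr=3 -> substrate=0 bound=3 product=0
t=2: arr=0 -> substrate=0 bound=3 product=0
t=3: arr=3 -> substrate=3 bound=3 product=0
t=4: arr=2 -> substrate=5 bound=3 product=0
t=5: arr=1 -> substrate=3 bound=3 product=3
t=6: arr=0 -> substrate=3 bound=3 product=3
t=7: arr=1 -> substrate=4 bound=3 product=3
t=8: arr=0 -> substrate=4 bound=3 product=3
t=9: arr=0 -> substrate=1 bound=3 product=6
t=10: arr=2 -> substrate=3 bound=3 product=6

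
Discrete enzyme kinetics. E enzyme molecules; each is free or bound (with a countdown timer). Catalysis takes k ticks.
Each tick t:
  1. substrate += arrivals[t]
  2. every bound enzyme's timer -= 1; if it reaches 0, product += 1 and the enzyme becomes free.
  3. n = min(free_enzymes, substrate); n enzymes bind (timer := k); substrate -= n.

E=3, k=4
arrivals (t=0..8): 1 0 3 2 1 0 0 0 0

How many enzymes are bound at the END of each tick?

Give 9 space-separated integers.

t=0: arr=1 -> substrate=0 bound=1 product=0
t=1: arr=0 -> substrate=0 bound=1 product=0
t=2: arr=3 -> substrate=1 bound=3 product=0
t=3: arr=2 -> substrate=3 bound=3 product=0
t=4: arr=1 -> substrate=3 bound=3 product=1
t=5: arr=0 -> substrate=3 bound=3 product=1
t=6: arr=0 -> substrate=1 bound=3 product=3
t=7: arr=0 -> substrate=1 bound=3 product=3
t=8: arr=0 -> substrate=0 bound=3 product=4

Answer: 1 1 3 3 3 3 3 3 3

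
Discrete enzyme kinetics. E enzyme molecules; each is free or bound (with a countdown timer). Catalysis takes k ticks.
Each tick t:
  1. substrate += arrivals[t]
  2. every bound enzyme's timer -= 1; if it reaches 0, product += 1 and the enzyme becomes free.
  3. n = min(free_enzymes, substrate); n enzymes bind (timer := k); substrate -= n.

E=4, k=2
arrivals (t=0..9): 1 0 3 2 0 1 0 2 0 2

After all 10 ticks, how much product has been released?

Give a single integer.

t=0: arr=1 -> substrate=0 bound=1 product=0
t=1: arr=0 -> substrate=0 bound=1 product=0
t=2: arr=3 -> substrate=0 bound=3 product=1
t=3: arr=2 -> substrate=1 bound=4 product=1
t=4: arr=0 -> substrate=0 bound=2 product=4
t=5: arr=1 -> substrate=0 bound=2 product=5
t=6: arr=0 -> substrate=0 bound=1 product=6
t=7: arr=2 -> substrate=0 bound=2 product=7
t=8: arr=0 -> substrate=0 bound=2 product=7
t=9: arr=2 -> substrate=0 bound=2 product=9

Answer: 9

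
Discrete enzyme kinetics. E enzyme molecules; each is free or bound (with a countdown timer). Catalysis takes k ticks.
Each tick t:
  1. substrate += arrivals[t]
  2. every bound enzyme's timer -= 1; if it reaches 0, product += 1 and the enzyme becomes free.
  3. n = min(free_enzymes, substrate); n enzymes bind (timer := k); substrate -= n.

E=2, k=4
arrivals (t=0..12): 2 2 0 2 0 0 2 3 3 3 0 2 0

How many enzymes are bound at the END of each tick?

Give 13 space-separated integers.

t=0: arr=2 -> substrate=0 bound=2 product=0
t=1: arr=2 -> substrate=2 bound=2 product=0
t=2: arr=0 -> substrate=2 bound=2 product=0
t=3: arr=2 -> substrate=4 bound=2 product=0
t=4: arr=0 -> substrate=2 bound=2 product=2
t=5: arr=0 -> substrate=2 bound=2 product=2
t=6: arr=2 -> substrate=4 bound=2 product=2
t=7: arr=3 -> substrate=7 bound=2 product=2
t=8: arr=3 -> substrate=8 bound=2 product=4
t=9: arr=3 -> substrate=11 bound=2 product=4
t=10: arr=0 -> substrate=11 bound=2 product=4
t=11: arr=2 -> substrate=13 bound=2 product=4
t=12: arr=0 -> substrate=11 bound=2 product=6

Answer: 2 2 2 2 2 2 2 2 2 2 2 2 2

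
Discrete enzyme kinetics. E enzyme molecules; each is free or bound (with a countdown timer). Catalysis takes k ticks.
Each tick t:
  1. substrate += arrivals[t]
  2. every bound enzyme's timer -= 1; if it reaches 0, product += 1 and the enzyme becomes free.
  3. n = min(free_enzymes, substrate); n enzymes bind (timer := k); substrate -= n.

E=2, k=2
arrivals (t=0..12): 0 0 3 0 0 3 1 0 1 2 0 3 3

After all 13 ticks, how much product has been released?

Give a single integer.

t=0: arr=0 -> substrate=0 bound=0 product=0
t=1: arr=0 -> substrate=0 bound=0 product=0
t=2: arr=3 -> substrate=1 bound=2 product=0
t=3: arr=0 -> substrate=1 bound=2 product=0
t=4: arr=0 -> substrate=0 bound=1 product=2
t=5: arr=3 -> substrate=2 bound=2 product=2
t=6: arr=1 -> substrate=2 bound=2 product=3
t=7: arr=0 -> substrate=1 bound=2 product=4
t=8: arr=1 -> substrate=1 bound=2 product=5
t=9: arr=2 -> substrate=2 bound=2 product=6
t=10: arr=0 -> substrate=1 bound=2 product=7
t=11: arr=3 -> substrate=3 bound=2 product=8
t=12: arr=3 -> substrate=5 bound=2 product=9

Answer: 9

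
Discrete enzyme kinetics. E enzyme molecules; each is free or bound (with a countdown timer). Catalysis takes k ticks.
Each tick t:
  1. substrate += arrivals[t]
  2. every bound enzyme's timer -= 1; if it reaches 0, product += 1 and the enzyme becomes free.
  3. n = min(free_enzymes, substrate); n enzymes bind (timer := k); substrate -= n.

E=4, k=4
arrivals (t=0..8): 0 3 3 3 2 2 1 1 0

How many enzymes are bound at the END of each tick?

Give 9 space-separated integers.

Answer: 0 3 4 4 4 4 4 4 4

Derivation:
t=0: arr=0 -> substrate=0 bound=0 product=0
t=1: arr=3 -> substrate=0 bound=3 product=0
t=2: arr=3 -> substrate=2 bound=4 product=0
t=3: arr=3 -> substrate=5 bound=4 product=0
t=4: arr=2 -> substrate=7 bound=4 product=0
t=5: arr=2 -> substrate=6 bound=4 product=3
t=6: arr=1 -> substrate=6 bound=4 product=4
t=7: arr=1 -> substrate=7 bound=4 product=4
t=8: arr=0 -> substrate=7 bound=4 product=4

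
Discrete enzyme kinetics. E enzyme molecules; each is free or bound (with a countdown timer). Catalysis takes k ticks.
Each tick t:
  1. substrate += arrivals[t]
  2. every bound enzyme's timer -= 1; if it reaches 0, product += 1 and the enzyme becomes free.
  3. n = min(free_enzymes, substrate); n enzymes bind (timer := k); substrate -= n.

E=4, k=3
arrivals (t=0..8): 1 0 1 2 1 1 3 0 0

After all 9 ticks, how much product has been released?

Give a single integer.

Answer: 6

Derivation:
t=0: arr=1 -> substrate=0 bound=1 product=0
t=1: arr=0 -> substrate=0 bound=1 product=0
t=2: arr=1 -> substrate=0 bound=2 product=0
t=3: arr=2 -> substrate=0 bound=3 product=1
t=4: arr=1 -> substrate=0 bound=4 product=1
t=5: arr=1 -> substrate=0 bound=4 product=2
t=6: arr=3 -> substrate=1 bound=4 product=4
t=7: arr=0 -> substrate=0 bound=4 product=5
t=8: arr=0 -> substrate=0 bound=3 product=6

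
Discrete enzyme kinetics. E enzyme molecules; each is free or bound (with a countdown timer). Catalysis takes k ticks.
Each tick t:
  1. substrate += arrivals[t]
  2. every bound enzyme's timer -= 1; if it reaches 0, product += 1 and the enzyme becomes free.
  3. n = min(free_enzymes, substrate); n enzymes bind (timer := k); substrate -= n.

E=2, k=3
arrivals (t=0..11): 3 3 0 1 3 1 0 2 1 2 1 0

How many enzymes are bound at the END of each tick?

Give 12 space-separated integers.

t=0: arr=3 -> substrate=1 bound=2 product=0
t=1: arr=3 -> substrate=4 bound=2 product=0
t=2: arr=0 -> substrate=4 bound=2 product=0
t=3: arr=1 -> substrate=3 bound=2 product=2
t=4: arr=3 -> substrate=6 bound=2 product=2
t=5: arr=1 -> substrate=7 bound=2 product=2
t=6: arr=0 -> substrate=5 bound=2 product=4
t=7: arr=2 -> substrate=7 bound=2 product=4
t=8: arr=1 -> substrate=8 bound=2 product=4
t=9: arr=2 -> substrate=8 bound=2 product=6
t=10: arr=1 -> substrate=9 bound=2 product=6
t=11: arr=0 -> substrate=9 bound=2 product=6

Answer: 2 2 2 2 2 2 2 2 2 2 2 2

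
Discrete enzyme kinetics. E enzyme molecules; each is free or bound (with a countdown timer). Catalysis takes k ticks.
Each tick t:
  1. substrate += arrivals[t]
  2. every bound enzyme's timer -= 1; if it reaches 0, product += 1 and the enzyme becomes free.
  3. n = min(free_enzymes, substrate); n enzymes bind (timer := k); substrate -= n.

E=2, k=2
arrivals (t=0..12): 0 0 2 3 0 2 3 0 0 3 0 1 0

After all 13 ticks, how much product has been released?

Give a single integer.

Answer: 10

Derivation:
t=0: arr=0 -> substrate=0 bound=0 product=0
t=1: arr=0 -> substrate=0 bound=0 product=0
t=2: arr=2 -> substrate=0 bound=2 product=0
t=3: arr=3 -> substrate=3 bound=2 product=0
t=4: arr=0 -> substrate=1 bound=2 product=2
t=5: arr=2 -> substrate=3 bound=2 product=2
t=6: arr=3 -> substrate=4 bound=2 product=4
t=7: arr=0 -> substrate=4 bound=2 product=4
t=8: arr=0 -> substrate=2 bound=2 product=6
t=9: arr=3 -> substrate=5 bound=2 product=6
t=10: arr=0 -> substrate=3 bound=2 product=8
t=11: arr=1 -> substrate=4 bound=2 product=8
t=12: arr=0 -> substrate=2 bound=2 product=10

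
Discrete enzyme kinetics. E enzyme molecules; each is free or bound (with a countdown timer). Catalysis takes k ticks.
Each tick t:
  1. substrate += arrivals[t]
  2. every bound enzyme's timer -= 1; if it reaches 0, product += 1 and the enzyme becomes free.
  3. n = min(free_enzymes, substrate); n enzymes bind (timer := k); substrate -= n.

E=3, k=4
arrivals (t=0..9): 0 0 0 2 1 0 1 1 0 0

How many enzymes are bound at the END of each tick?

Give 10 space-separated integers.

Answer: 0 0 0 2 3 3 3 3 2 2

Derivation:
t=0: arr=0 -> substrate=0 bound=0 product=0
t=1: arr=0 -> substrate=0 bound=0 product=0
t=2: arr=0 -> substrate=0 bound=0 product=0
t=3: arr=2 -> substrate=0 bound=2 product=0
t=4: arr=1 -> substrate=0 bound=3 product=0
t=5: arr=0 -> substrate=0 bound=3 product=0
t=6: arr=1 -> substrate=1 bound=3 product=0
t=7: arr=1 -> substrate=0 bound=3 product=2
t=8: arr=0 -> substrate=0 bound=2 product=3
t=9: arr=0 -> substrate=0 bound=2 product=3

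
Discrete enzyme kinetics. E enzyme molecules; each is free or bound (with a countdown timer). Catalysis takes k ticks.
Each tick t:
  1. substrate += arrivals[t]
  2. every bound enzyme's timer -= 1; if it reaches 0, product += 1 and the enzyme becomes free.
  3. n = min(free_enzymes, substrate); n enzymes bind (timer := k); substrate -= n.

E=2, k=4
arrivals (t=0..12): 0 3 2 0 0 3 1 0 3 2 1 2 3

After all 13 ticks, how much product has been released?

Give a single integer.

t=0: arr=0 -> substrate=0 bound=0 product=0
t=1: arr=3 -> substrate=1 bound=2 product=0
t=2: arr=2 -> substrate=3 bound=2 product=0
t=3: arr=0 -> substrate=3 bound=2 product=0
t=4: arr=0 -> substrate=3 bound=2 product=0
t=5: arr=3 -> substrate=4 bound=2 product=2
t=6: arr=1 -> substrate=5 bound=2 product=2
t=7: arr=0 -> substrate=5 bound=2 product=2
t=8: arr=3 -> substrate=8 bound=2 product=2
t=9: arr=2 -> substrate=8 bound=2 product=4
t=10: arr=1 -> substrate=9 bound=2 product=4
t=11: arr=2 -> substrate=11 bound=2 product=4
t=12: arr=3 -> substrate=14 bound=2 product=4

Answer: 4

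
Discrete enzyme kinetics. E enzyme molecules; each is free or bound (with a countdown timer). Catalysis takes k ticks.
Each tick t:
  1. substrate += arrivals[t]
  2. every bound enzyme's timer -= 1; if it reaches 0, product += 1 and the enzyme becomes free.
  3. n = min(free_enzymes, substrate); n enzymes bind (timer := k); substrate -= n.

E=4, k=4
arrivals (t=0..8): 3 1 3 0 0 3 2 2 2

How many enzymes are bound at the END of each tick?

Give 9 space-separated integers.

Answer: 3 4 4 4 4 4 4 4 4

Derivation:
t=0: arr=3 -> substrate=0 bound=3 product=0
t=1: arr=1 -> substrate=0 bound=4 product=0
t=2: arr=3 -> substrate=3 bound=4 product=0
t=3: arr=0 -> substrate=3 bound=4 product=0
t=4: arr=0 -> substrate=0 bound=4 product=3
t=5: arr=3 -> substrate=2 bound=4 product=4
t=6: arr=2 -> substrate=4 bound=4 product=4
t=7: arr=2 -> substrate=6 bound=4 product=4
t=8: arr=2 -> substrate=5 bound=4 product=7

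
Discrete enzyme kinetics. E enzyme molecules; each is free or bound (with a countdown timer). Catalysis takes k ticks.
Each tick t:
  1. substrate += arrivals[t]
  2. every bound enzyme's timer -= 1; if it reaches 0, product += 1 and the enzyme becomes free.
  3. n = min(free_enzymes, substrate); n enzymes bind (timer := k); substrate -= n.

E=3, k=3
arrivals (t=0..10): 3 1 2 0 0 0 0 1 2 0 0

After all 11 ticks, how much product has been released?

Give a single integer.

t=0: arr=3 -> substrate=0 bound=3 product=0
t=1: arr=1 -> substrate=1 bound=3 product=0
t=2: arr=2 -> substrate=3 bound=3 product=0
t=3: arr=0 -> substrate=0 bound=3 product=3
t=4: arr=0 -> substrate=0 bound=3 product=3
t=5: arr=0 -> substrate=0 bound=3 product=3
t=6: arr=0 -> substrate=0 bound=0 product=6
t=7: arr=1 -> substrate=0 bound=1 product=6
t=8: arr=2 -> substrate=0 bound=3 product=6
t=9: arr=0 -> substrate=0 bound=3 product=6
t=10: arr=0 -> substrate=0 bound=2 product=7

Answer: 7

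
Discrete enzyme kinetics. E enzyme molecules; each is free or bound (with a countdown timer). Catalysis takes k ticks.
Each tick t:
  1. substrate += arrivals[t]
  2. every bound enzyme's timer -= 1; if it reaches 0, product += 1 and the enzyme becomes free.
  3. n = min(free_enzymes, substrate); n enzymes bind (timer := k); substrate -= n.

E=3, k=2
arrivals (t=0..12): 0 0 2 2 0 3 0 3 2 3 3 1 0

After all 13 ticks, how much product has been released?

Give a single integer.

Answer: 13

Derivation:
t=0: arr=0 -> substrate=0 bound=0 product=0
t=1: arr=0 -> substrate=0 bound=0 product=0
t=2: arr=2 -> substrate=0 bound=2 product=0
t=3: arr=2 -> substrate=1 bound=3 product=0
t=4: arr=0 -> substrate=0 bound=2 product=2
t=5: arr=3 -> substrate=1 bound=3 product=3
t=6: arr=0 -> substrate=0 bound=3 product=4
t=7: arr=3 -> substrate=1 bound=3 product=6
t=8: arr=2 -> substrate=2 bound=3 product=7
t=9: arr=3 -> substrate=3 bound=3 product=9
t=10: arr=3 -> substrate=5 bound=3 product=10
t=11: arr=1 -> substrate=4 bound=3 product=12
t=12: arr=0 -> substrate=3 bound=3 product=13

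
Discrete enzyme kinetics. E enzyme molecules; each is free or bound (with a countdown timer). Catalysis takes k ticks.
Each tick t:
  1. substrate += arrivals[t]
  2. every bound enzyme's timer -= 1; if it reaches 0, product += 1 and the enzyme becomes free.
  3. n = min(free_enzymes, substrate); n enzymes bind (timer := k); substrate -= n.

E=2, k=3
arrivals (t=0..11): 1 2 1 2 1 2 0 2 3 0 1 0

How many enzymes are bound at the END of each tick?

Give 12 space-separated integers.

t=0: arr=1 -> substrate=0 bound=1 product=0
t=1: arr=2 -> substrate=1 bound=2 product=0
t=2: arr=1 -> substrate=2 bound=2 product=0
t=3: arr=2 -> substrate=3 bound=2 product=1
t=4: arr=1 -> substrate=3 bound=2 product=2
t=5: arr=2 -> substrate=5 bound=2 product=2
t=6: arr=0 -> substrate=4 bound=2 product=3
t=7: arr=2 -> substrate=5 bound=2 product=4
t=8: arr=3 -> substrate=8 bound=2 product=4
t=9: arr=0 -> substrate=7 bound=2 product=5
t=10: arr=1 -> substrate=7 bound=2 product=6
t=11: arr=0 -> substrate=7 bound=2 product=6

Answer: 1 2 2 2 2 2 2 2 2 2 2 2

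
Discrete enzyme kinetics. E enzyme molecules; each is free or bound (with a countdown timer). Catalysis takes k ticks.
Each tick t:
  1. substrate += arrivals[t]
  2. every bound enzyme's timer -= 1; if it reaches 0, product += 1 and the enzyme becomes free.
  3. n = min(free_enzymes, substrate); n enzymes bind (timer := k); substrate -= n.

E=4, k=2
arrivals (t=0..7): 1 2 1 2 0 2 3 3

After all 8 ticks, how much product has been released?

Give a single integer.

t=0: arr=1 -> substrate=0 bound=1 product=0
t=1: arr=2 -> substrate=0 bound=3 product=0
t=2: arr=1 -> substrate=0 bound=3 product=1
t=3: arr=2 -> substrate=0 bound=3 product=3
t=4: arr=0 -> substrate=0 bound=2 product=4
t=5: arr=2 -> substrate=0 bound=2 product=6
t=6: arr=3 -> substrate=1 bound=4 product=6
t=7: arr=3 -> substrate=2 bound=4 product=8

Answer: 8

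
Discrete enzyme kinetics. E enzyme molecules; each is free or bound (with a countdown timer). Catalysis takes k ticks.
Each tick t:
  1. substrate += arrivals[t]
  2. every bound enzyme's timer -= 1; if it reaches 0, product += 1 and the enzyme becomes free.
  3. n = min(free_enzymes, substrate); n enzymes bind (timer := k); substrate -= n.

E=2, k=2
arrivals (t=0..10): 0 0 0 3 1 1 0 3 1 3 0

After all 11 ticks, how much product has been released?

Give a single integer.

Answer: 6

Derivation:
t=0: arr=0 -> substrate=0 bound=0 product=0
t=1: arr=0 -> substrate=0 bound=0 product=0
t=2: arr=0 -> substrate=0 bound=0 product=0
t=3: arr=3 -> substrate=1 bound=2 product=0
t=4: arr=1 -> substrate=2 bound=2 product=0
t=5: arr=1 -> substrate=1 bound=2 product=2
t=6: arr=0 -> substrate=1 bound=2 product=2
t=7: arr=3 -> substrate=2 bound=2 product=4
t=8: arr=1 -> substrate=3 bound=2 product=4
t=9: arr=3 -> substrate=4 bound=2 product=6
t=10: arr=0 -> substrate=4 bound=2 product=6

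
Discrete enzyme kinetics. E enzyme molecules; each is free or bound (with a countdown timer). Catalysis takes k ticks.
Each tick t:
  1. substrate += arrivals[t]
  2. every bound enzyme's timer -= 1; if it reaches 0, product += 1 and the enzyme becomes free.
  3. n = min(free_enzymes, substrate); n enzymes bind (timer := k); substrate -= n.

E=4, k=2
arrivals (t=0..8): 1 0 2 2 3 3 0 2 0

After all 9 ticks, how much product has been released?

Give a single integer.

t=0: arr=1 -> substrate=0 bound=1 product=0
t=1: arr=0 -> substrate=0 bound=1 product=0
t=2: arr=2 -> substrate=0 bound=2 product=1
t=3: arr=2 -> substrate=0 bound=4 product=1
t=4: arr=3 -> substrate=1 bound=4 product=3
t=5: arr=3 -> substrate=2 bound=4 product=5
t=6: arr=0 -> substrate=0 bound=4 product=7
t=7: arr=2 -> substrate=0 bound=4 product=9
t=8: arr=0 -> substrate=0 bound=2 product=11

Answer: 11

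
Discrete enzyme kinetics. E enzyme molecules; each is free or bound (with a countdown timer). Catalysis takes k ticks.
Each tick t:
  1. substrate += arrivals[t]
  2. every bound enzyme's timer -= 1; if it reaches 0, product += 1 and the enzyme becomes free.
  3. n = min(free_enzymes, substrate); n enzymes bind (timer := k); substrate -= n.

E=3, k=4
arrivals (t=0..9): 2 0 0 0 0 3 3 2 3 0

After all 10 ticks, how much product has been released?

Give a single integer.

Answer: 5

Derivation:
t=0: arr=2 -> substrate=0 bound=2 product=0
t=1: arr=0 -> substrate=0 bound=2 product=0
t=2: arr=0 -> substrate=0 bound=2 product=0
t=3: arr=0 -> substrate=0 bound=2 product=0
t=4: arr=0 -> substrate=0 bound=0 product=2
t=5: arr=3 -> substrate=0 bound=3 product=2
t=6: arr=3 -> substrate=3 bound=3 product=2
t=7: arr=2 -> substrate=5 bound=3 product=2
t=8: arr=3 -> substrate=8 bound=3 product=2
t=9: arr=0 -> substrate=5 bound=3 product=5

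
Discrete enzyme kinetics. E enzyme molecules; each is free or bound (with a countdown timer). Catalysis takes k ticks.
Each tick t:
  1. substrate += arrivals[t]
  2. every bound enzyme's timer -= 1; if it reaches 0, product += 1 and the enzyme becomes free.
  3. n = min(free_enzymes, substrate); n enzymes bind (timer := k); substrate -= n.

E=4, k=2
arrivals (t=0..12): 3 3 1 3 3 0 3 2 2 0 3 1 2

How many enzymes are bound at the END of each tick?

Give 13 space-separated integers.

t=0: arr=3 -> substrate=0 bound=3 product=0
t=1: arr=3 -> substrate=2 bound=4 product=0
t=2: arr=1 -> substrate=0 bound=4 product=3
t=3: arr=3 -> substrate=2 bound=4 product=4
t=4: arr=3 -> substrate=2 bound=4 product=7
t=5: arr=0 -> substrate=1 bound=4 product=8
t=6: arr=3 -> substrate=1 bound=4 product=11
t=7: arr=2 -> substrate=2 bound=4 product=12
t=8: arr=2 -> substrate=1 bound=4 product=15
t=9: arr=0 -> substrate=0 bound=4 product=16
t=10: arr=3 -> substrate=0 bound=4 product=19
t=11: arr=1 -> substrate=0 bound=4 product=20
t=12: arr=2 -> substrate=0 bound=3 product=23

Answer: 3 4 4 4 4 4 4 4 4 4 4 4 3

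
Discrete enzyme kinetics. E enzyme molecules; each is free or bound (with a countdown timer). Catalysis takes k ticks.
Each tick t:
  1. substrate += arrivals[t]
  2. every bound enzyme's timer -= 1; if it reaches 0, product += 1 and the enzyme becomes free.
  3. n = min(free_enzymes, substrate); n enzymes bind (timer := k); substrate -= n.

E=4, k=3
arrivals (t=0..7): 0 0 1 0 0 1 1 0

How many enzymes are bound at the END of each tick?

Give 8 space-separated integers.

t=0: arr=0 -> substrate=0 bound=0 product=0
t=1: arr=0 -> substrate=0 bound=0 product=0
t=2: arr=1 -> substrate=0 bound=1 product=0
t=3: arr=0 -> substrate=0 bound=1 product=0
t=4: arr=0 -> substrate=0 bound=1 product=0
t=5: arr=1 -> substrate=0 bound=1 product=1
t=6: arr=1 -> substrate=0 bound=2 product=1
t=7: arr=0 -> substrate=0 bound=2 product=1

Answer: 0 0 1 1 1 1 2 2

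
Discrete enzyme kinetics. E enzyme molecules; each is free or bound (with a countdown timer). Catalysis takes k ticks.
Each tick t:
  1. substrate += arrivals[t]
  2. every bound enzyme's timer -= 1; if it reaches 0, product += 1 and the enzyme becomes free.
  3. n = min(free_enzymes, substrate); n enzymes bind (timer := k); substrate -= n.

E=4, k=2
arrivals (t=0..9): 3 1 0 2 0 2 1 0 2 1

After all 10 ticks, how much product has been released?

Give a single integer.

t=0: arr=3 -> substrate=0 bound=3 product=0
t=1: arr=1 -> substrate=0 bound=4 product=0
t=2: arr=0 -> substrate=0 bound=1 product=3
t=3: arr=2 -> substrate=0 bound=2 product=4
t=4: arr=0 -> substrate=0 bound=2 product=4
t=5: arr=2 -> substrate=0 bound=2 product=6
t=6: arr=1 -> substrate=0 bound=3 product=6
t=7: arr=0 -> substrate=0 bound=1 product=8
t=8: arr=2 -> substrate=0 bound=2 product=9
t=9: arr=1 -> substrate=0 bound=3 product=9

Answer: 9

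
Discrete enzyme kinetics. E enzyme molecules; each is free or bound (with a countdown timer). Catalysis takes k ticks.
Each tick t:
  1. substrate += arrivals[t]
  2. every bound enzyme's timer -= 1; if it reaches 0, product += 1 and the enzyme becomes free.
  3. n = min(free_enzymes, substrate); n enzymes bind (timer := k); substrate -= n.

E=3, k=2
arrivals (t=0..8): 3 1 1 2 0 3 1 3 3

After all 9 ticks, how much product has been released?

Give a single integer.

t=0: arr=3 -> substrate=0 bound=3 product=0
t=1: arr=1 -> substrate=1 bound=3 product=0
t=2: arr=1 -> substrate=0 bound=2 product=3
t=3: arr=2 -> substrate=1 bound=3 product=3
t=4: arr=0 -> substrate=0 bound=2 product=5
t=5: arr=3 -> substrate=1 bound=3 product=6
t=6: arr=1 -> substrate=1 bound=3 product=7
t=7: arr=3 -> substrate=2 bound=3 product=9
t=8: arr=3 -> substrate=4 bound=3 product=10

Answer: 10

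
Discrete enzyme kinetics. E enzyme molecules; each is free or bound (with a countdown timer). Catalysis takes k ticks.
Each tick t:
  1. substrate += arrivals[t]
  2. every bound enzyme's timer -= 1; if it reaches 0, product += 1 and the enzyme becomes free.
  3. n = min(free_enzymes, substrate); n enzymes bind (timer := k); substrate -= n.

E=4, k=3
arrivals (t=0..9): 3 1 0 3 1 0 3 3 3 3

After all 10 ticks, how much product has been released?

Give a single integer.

t=0: arr=3 -> substrate=0 bound=3 product=0
t=1: arr=1 -> substrate=0 bound=4 product=0
t=2: arr=0 -> substrate=0 bound=4 product=0
t=3: arr=3 -> substrate=0 bound=4 product=3
t=4: arr=1 -> substrate=0 bound=4 product=4
t=5: arr=0 -> substrate=0 bound=4 product=4
t=6: arr=3 -> substrate=0 bound=4 product=7
t=7: arr=3 -> substrate=2 bound=4 product=8
t=8: arr=3 -> substrate=5 bound=4 product=8
t=9: arr=3 -> substrate=5 bound=4 product=11

Answer: 11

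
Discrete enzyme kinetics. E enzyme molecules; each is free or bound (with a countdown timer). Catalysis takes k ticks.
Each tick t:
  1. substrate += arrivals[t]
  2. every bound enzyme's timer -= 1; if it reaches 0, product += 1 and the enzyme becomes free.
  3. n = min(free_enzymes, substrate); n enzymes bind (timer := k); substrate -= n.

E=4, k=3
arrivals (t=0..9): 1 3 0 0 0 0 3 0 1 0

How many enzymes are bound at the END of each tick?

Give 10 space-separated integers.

t=0: arr=1 -> substrate=0 bound=1 product=0
t=1: arr=3 -> substrate=0 bound=4 product=0
t=2: arr=0 -> substrate=0 bound=4 product=0
t=3: arr=0 -> substrate=0 bound=3 product=1
t=4: arr=0 -> substrate=0 bound=0 product=4
t=5: arr=0 -> substrate=0 bound=0 product=4
t=6: arr=3 -> substrate=0 bound=3 product=4
t=7: arr=0 -> substrate=0 bound=3 product=4
t=8: arr=1 -> substrate=0 bound=4 product=4
t=9: arr=0 -> substrate=0 bound=1 product=7

Answer: 1 4 4 3 0 0 3 3 4 1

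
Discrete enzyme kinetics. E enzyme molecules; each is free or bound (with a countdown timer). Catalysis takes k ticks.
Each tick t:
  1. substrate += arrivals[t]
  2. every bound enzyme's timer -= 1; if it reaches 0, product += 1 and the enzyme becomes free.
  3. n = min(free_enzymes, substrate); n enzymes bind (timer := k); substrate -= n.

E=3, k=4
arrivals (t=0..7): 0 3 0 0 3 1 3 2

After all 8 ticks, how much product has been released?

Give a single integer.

Answer: 3

Derivation:
t=0: arr=0 -> substrate=0 bound=0 product=0
t=1: arr=3 -> substrate=0 bound=3 product=0
t=2: arr=0 -> substrate=0 bound=3 product=0
t=3: arr=0 -> substrate=0 bound=3 product=0
t=4: arr=3 -> substrate=3 bound=3 product=0
t=5: arr=1 -> substrate=1 bound=3 product=3
t=6: arr=3 -> substrate=4 bound=3 product=3
t=7: arr=2 -> substrate=6 bound=3 product=3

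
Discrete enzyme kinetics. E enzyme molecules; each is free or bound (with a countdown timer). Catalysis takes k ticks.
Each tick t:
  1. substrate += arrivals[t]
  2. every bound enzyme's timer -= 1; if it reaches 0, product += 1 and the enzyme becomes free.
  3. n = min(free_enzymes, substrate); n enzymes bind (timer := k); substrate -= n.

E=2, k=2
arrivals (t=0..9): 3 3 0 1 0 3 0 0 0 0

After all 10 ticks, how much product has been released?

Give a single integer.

Answer: 8

Derivation:
t=0: arr=3 -> substrate=1 bound=2 product=0
t=1: arr=3 -> substrate=4 bound=2 product=0
t=2: arr=0 -> substrate=2 bound=2 product=2
t=3: arr=1 -> substrate=3 bound=2 product=2
t=4: arr=0 -> substrate=1 bound=2 product=4
t=5: arr=3 -> substrate=4 bound=2 product=4
t=6: arr=0 -> substrate=2 bound=2 product=6
t=7: arr=0 -> substrate=2 bound=2 product=6
t=8: arr=0 -> substrate=0 bound=2 product=8
t=9: arr=0 -> substrate=0 bound=2 product=8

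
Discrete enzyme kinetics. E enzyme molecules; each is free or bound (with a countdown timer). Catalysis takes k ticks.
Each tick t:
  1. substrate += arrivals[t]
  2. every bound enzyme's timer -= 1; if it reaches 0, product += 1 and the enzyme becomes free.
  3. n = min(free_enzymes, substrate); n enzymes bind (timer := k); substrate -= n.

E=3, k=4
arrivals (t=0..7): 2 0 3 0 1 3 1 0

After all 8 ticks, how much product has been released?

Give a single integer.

t=0: arr=2 -> substrate=0 bound=2 product=0
t=1: arr=0 -> substrate=0 bound=2 product=0
t=2: arr=3 -> substrate=2 bound=3 product=0
t=3: arr=0 -> substrate=2 bound=3 product=0
t=4: arr=1 -> substrate=1 bound=3 product=2
t=5: arr=3 -> substrate=4 bound=3 product=2
t=6: arr=1 -> substrate=4 bound=3 product=3
t=7: arr=0 -> substrate=4 bound=3 product=3

Answer: 3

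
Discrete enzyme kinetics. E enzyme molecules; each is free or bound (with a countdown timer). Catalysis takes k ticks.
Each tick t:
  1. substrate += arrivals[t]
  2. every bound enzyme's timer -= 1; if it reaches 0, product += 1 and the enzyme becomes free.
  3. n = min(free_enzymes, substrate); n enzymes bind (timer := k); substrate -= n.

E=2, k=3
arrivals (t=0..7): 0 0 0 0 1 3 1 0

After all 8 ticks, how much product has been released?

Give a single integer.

t=0: arr=0 -> substrate=0 bound=0 product=0
t=1: arr=0 -> substrate=0 bound=0 product=0
t=2: arr=0 -> substrate=0 bound=0 product=0
t=3: arr=0 -> substrate=0 bound=0 product=0
t=4: arr=1 -> substrate=0 bound=1 product=0
t=5: arr=3 -> substrate=2 bound=2 product=0
t=6: arr=1 -> substrate=3 bound=2 product=0
t=7: arr=0 -> substrate=2 bound=2 product=1

Answer: 1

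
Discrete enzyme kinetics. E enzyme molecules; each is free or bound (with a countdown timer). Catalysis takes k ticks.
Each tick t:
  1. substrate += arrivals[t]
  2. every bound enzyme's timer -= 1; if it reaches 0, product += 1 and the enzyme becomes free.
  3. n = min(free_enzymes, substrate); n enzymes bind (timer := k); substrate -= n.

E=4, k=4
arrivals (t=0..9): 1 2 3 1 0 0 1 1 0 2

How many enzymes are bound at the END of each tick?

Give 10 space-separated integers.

t=0: arr=1 -> substrate=0 bound=1 product=0
t=1: arr=2 -> substrate=0 bound=3 product=0
t=2: arr=3 -> substrate=2 bound=4 product=0
t=3: arr=1 -> substrate=3 bound=4 product=0
t=4: arr=0 -> substrate=2 bound=4 product=1
t=5: arr=0 -> substrate=0 bound=4 product=3
t=6: arr=1 -> substrate=0 bound=4 product=4
t=7: arr=1 -> substrate=1 bound=4 product=4
t=8: arr=0 -> substrate=0 bound=4 product=5
t=9: arr=2 -> substrate=0 bound=4 product=7

Answer: 1 3 4 4 4 4 4 4 4 4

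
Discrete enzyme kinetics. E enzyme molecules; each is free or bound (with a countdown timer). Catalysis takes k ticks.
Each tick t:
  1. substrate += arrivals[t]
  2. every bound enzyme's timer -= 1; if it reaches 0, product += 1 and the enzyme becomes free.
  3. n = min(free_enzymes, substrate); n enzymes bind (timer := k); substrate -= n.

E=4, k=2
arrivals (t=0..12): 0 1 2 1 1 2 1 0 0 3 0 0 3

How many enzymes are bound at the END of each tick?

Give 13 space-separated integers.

t=0: arr=0 -> substrate=0 bound=0 product=0
t=1: arr=1 -> substrate=0 bound=1 product=0
t=2: arr=2 -> substrate=0 bound=3 product=0
t=3: arr=1 -> substrate=0 bound=3 product=1
t=4: arr=1 -> substrate=0 bound=2 product=3
t=5: arr=2 -> substrate=0 bound=3 product=4
t=6: arr=1 -> substrate=0 bound=3 product=5
t=7: arr=0 -> substrate=0 bound=1 product=7
t=8: arr=0 -> substrate=0 bound=0 product=8
t=9: arr=3 -> substrate=0 bound=3 product=8
t=10: arr=0 -> substrate=0 bound=3 product=8
t=11: arr=0 -> substrate=0 bound=0 product=11
t=12: arr=3 -> substrate=0 bound=3 product=11

Answer: 0 1 3 3 2 3 3 1 0 3 3 0 3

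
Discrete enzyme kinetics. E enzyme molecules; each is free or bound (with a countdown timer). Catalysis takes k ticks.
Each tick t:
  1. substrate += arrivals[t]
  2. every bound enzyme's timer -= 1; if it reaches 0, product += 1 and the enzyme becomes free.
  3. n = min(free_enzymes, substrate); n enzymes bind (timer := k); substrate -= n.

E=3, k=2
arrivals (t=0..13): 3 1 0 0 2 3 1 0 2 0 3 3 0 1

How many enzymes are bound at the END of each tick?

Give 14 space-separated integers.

t=0: arr=3 -> substrate=0 bound=3 product=0
t=1: arr=1 -> substrate=1 bound=3 product=0
t=2: arr=0 -> substrate=0 bound=1 product=3
t=3: arr=0 -> substrate=0 bound=1 product=3
t=4: arr=2 -> substrate=0 bound=2 product=4
t=5: arr=3 -> substrate=2 bound=3 product=4
t=6: arr=1 -> substrate=1 bound=3 product=6
t=7: arr=0 -> substrate=0 bound=3 product=7
t=8: arr=2 -> substrate=0 bound=3 product=9
t=9: arr=0 -> substrate=0 bound=2 product=10
t=10: arr=3 -> substrate=0 bound=3 product=12
t=11: arr=3 -> substrate=3 bound=3 product=12
t=12: arr=0 -> substrate=0 bound=3 product=15
t=13: arr=1 -> substrate=1 bound=3 product=15

Answer: 3 3 1 1 2 3 3 3 3 2 3 3 3 3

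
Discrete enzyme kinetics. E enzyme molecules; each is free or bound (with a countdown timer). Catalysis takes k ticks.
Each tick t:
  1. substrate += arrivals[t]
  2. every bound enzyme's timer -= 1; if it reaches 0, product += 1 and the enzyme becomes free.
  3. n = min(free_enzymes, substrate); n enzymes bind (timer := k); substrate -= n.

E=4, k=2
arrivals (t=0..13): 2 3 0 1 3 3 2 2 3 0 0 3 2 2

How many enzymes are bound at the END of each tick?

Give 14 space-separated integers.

Answer: 2 4 3 2 4 4 4 4 4 4 2 4 4 4

Derivation:
t=0: arr=2 -> substrate=0 bound=2 product=0
t=1: arr=3 -> substrate=1 bound=4 product=0
t=2: arr=0 -> substrate=0 bound=3 product=2
t=3: arr=1 -> substrate=0 bound=2 product=4
t=4: arr=3 -> substrate=0 bound=4 product=5
t=5: arr=3 -> substrate=2 bound=4 product=6
t=6: arr=2 -> substrate=1 bound=4 product=9
t=7: arr=2 -> substrate=2 bound=4 product=10
t=8: arr=3 -> substrate=2 bound=4 product=13
t=9: arr=0 -> substrate=1 bound=4 product=14
t=10: arr=0 -> substrate=0 bound=2 product=17
t=11: arr=3 -> substrate=0 bound=4 product=18
t=12: arr=2 -> substrate=1 bound=4 product=19
t=13: arr=2 -> substrate=0 bound=4 product=22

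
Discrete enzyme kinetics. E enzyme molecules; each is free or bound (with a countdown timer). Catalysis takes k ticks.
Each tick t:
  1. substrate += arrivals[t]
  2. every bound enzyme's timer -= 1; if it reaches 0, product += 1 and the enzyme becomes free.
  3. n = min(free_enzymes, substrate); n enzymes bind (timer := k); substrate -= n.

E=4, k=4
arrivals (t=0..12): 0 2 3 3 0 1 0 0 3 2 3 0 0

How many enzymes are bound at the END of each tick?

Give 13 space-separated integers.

t=0: arr=0 -> substrate=0 bound=0 product=0
t=1: arr=2 -> substrate=0 bound=2 product=0
t=2: arr=3 -> substrate=1 bound=4 product=0
t=3: arr=3 -> substrate=4 bound=4 product=0
t=4: arr=0 -> substrate=4 bound=4 product=0
t=5: arr=1 -> substrate=3 bound=4 product=2
t=6: arr=0 -> substrate=1 bound=4 product=4
t=7: arr=0 -> substrate=1 bound=4 product=4
t=8: arr=3 -> substrate=4 bound=4 product=4
t=9: arr=2 -> substrate=4 bound=4 product=6
t=10: arr=3 -> substrate=5 bound=4 product=8
t=11: arr=0 -> substrate=5 bound=4 product=8
t=12: arr=0 -> substrate=5 bound=4 product=8

Answer: 0 2 4 4 4 4 4 4 4 4 4 4 4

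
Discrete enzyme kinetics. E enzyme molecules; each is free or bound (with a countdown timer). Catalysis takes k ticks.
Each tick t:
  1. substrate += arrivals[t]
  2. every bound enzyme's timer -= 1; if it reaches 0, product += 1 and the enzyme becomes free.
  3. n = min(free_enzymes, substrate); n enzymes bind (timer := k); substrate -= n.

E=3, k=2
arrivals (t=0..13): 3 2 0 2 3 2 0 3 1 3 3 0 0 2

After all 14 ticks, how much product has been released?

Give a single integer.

Answer: 18

Derivation:
t=0: arr=3 -> substrate=0 bound=3 product=0
t=1: arr=2 -> substrate=2 bound=3 product=0
t=2: arr=0 -> substrate=0 bound=2 product=3
t=3: arr=2 -> substrate=1 bound=3 product=3
t=4: arr=3 -> substrate=2 bound=3 product=5
t=5: arr=2 -> substrate=3 bound=3 product=6
t=6: arr=0 -> substrate=1 bound=3 product=8
t=7: arr=3 -> substrate=3 bound=3 product=9
t=8: arr=1 -> substrate=2 bound=3 product=11
t=9: arr=3 -> substrate=4 bound=3 product=12
t=10: arr=3 -> substrate=5 bound=3 product=14
t=11: arr=0 -> substrate=4 bound=3 product=15
t=12: arr=0 -> substrate=2 bound=3 product=17
t=13: arr=2 -> substrate=3 bound=3 product=18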